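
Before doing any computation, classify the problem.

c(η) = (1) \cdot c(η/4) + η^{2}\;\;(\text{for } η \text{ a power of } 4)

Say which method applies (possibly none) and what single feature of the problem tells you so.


Method: the master substitution — treat m = log base 4 of η as the new clock: one recursion step advances m by one while η scales by 4.


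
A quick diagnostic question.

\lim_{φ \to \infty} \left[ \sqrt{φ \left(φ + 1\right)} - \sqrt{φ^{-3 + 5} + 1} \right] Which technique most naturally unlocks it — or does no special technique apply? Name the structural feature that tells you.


Best approach: conjugate multiplication — both pieces blow up but their difference is finite; the conjugate trick rationalizes \sqrt{φ \left(φ + 1\right)} - \sqrt{φ^{-3 + 5} + 1}.


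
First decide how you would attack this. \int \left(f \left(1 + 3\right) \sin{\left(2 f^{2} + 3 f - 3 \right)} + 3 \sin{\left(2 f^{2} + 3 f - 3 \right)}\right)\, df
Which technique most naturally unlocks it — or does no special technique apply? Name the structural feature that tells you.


Method: u-substitution — collected, the integrand has one factor that is, up to a constant, the derivative of an inner expression the rest depends on — substitute for that inner expression.


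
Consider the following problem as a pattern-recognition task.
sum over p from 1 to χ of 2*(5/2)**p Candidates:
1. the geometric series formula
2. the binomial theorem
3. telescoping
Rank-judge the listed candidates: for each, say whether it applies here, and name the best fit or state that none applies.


Verdict: the geometric series formula — consecutive terms stand in a fixed index-free ratio — the geometric sum formula closes it.
- the geometric series formula: applicable, and directly so.
- the binomial theorem: there is no sum-raised-to-a-power identity hiding in these terms.
- telescoping — the summand is not presented as a shifted difference — a telescoping rewrite may exist, but the displayed structure does not offer one.


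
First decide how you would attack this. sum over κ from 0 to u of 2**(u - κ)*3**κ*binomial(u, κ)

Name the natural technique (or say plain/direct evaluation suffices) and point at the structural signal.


Method: the binomial theorem — the binomial coefficients weight matched powers of 3 and 2, which is exactly the expansion of a binomial power.


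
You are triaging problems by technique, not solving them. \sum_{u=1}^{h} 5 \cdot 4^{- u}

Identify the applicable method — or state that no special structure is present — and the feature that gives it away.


Diagnosis: the geometric series formula — consecutive terms stand in a fixed index-free ratio — the geometric sum formula closes it.


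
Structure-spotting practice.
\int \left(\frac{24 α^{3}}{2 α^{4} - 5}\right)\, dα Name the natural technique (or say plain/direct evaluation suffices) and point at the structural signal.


Method: u-substitution — read it as f(2 α^{4} - 5) times a constant multiple of d(2 α^{4} - 5): one substitution, u = 2 α^{4} - 5, finishes it.


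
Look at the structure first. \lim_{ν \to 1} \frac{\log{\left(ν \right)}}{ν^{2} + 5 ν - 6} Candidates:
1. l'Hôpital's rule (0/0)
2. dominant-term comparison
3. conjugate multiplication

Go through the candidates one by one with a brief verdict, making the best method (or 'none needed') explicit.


Method: l'Hôpital's rule (0/0) — plug in 1: top and bottom both hit zero, so differentiate each and retry. A first-order expansion at the point is an equally standard path; the rule packages it.
- l'Hôpital's rule (0/0) — a fit — the right tool for this form.
- dominant-term comparison: this limit is not decided by comparing leading-term growth at infinity.
- conjugate multiplication — the conjugate move applies to radical differences, which this is not.


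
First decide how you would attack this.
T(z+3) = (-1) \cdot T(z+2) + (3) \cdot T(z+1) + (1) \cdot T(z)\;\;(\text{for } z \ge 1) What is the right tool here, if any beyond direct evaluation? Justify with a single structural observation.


Best approach: the characteristic-root method — constant coefficients and linearity mean the ansatz r^z reduces it to solving the characteristic polynomial.


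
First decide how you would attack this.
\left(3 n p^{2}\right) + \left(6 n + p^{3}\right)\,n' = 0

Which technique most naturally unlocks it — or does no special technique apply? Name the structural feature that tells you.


Best approach: the exact-equation method — the cross partial derivatives of 3 n p^{2} and 6 n + p^{3} agree, so the left side is the total differential of one potential in p and n.


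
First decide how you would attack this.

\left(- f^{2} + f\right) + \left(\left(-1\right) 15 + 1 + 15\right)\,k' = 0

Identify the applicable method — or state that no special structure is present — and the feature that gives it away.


Technique: no special technique — with k absent the equation is not coupled at all: direct integration in f.


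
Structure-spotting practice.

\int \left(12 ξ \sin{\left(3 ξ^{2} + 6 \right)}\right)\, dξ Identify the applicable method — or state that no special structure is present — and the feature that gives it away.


Verdict: u-substitution — viewed as a product, the integrand is a composition evaluated at 3 ξ^{2} + 6 times (a constant multiple of) that inner expression's derivative, so u = 3 ξ^{2} + 6 makes it elementary.


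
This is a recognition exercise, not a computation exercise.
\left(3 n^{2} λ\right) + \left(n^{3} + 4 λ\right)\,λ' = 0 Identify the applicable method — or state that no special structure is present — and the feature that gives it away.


Best approach: the exact-equation method — take the mixed partials of 3 n^{2} λ and n^{3} + 4 λ: they are equal, which certifies an exact differential.


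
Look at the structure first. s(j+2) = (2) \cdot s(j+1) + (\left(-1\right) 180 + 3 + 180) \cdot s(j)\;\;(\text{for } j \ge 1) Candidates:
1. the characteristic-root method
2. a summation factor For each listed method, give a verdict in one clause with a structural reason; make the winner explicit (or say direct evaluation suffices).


Diagnosis: the characteristic-root method — because shifting j leaves the equation's coefficients unchanged, exponential trials reduce it to algebra.
- the characteristic-root method — a fit — the right tool for this form.
- a summation factor: a summation factor telescopes one-step recursions; this one carries higher-order memory.


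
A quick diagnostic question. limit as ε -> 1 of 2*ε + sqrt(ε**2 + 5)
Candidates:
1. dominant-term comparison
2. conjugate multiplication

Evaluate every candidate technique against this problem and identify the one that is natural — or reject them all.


Best approach: no special technique — the expression is continuous at 1 — substitute and evaluate; no indeterminate form appears.
- dominant-term comparison — this limit is not decided by comparing polynomial growth at infinity.
- conjugate multiplication: rationalization has no target — no divergent radical difference appears.


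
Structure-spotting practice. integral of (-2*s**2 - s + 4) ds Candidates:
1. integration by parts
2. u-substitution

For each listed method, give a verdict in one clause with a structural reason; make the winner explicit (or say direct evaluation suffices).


Verdict: no special technique — the integrand is a sum of constant multiples of powers of s — integrate term by term.
- integration by parts — parts would only shuffle a directly integrable integrand.
- u-substitution — no substitution does more than relabel what direct integration already handles.


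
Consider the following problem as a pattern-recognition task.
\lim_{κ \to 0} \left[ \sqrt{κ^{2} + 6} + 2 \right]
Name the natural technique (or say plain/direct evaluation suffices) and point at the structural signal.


Diagnosis: no special technique — the expression is continuous at 0 — substitute and evaluate; no indeterminate form appears.


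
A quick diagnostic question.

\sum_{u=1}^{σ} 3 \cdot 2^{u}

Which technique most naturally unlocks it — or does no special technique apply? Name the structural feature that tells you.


Diagnosis: the geometric series formula — consecutive terms stand in a fixed index-free ratio — the geometric sum formula closes it.


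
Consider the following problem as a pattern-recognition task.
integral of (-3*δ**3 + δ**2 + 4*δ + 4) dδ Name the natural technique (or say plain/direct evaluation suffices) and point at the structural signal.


Method: no special technique — every term is a constant multiple of a power of δ; term-wise power-rule integration needs no preliminary transformation.


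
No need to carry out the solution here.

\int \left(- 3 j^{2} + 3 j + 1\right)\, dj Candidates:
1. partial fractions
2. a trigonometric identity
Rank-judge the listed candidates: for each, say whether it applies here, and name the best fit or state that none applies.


Verdict: no special technique — the integrand is a sum of constant multiples of powers of j — integrate term by term.
- partial fractions — there is no rational-function structure to decompose.
- a trigonometric identity — no sine or cosine appears, so there is nothing for a trigonometric identity to act on.


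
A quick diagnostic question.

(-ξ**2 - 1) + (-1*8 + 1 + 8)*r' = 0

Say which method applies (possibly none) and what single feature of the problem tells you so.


Verdict: no special technique — solved for the derivative, r never appears on the right — this is a direct integration in ξ, not a differential-equations problem at heart.


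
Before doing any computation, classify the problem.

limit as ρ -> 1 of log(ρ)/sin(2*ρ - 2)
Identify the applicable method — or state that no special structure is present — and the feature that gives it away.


Best approach: l'Hôpital's rule (0/0) — plug in 1: top and bottom both hit zero, so differentiate each and retry. Expanding numerator and denominator to first order gives the same value — the rule automates exactly that.


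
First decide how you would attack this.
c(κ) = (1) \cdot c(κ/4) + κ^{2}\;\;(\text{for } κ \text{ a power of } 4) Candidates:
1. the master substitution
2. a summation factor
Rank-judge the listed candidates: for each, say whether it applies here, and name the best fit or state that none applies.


Technique: the master substitution — treat m = log base 4 of κ as the new clock: one recursion step advances m by one while κ scales by 4.
- the master substitution: yes, a natural case for it.
- a summation factor: a divided-index call is outside the fixed-shift first-order family a summation factor normalizes.


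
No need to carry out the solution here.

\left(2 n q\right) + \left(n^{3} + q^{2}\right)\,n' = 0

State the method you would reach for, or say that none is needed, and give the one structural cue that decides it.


Best approach: the exact-equation method — equality of cross partials is the green light — assemble the potential function term by term.


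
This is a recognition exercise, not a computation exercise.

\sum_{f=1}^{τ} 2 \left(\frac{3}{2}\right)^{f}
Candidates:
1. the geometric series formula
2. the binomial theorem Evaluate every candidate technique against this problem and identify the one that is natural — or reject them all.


Technique: the geometric series formula — each summand is the previous one scaled by \frac{3}{2}; that constant multiplier is itself the geometric structure.
- the geometric series formula: yes, a natural case for it.
- the binomial theorem — there is no pair of bases whose matched powers would reassemble into a single binomial power.


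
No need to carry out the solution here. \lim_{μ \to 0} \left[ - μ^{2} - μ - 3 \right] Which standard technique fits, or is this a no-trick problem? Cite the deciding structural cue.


Verdict: no special technique — no denominator vanishes and nothing blows up at 0: direct substitution is the whole computation.


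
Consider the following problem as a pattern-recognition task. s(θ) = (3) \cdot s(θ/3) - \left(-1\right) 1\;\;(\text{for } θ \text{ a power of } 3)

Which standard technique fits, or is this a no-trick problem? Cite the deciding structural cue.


Best approach: the master substitution — the argument shrinks by the factor 3, so measure the index on a logarithmic scale and the recursion becomes a shift.


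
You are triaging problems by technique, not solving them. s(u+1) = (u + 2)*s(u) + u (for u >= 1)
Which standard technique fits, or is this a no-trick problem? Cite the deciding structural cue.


Technique: a summation factor — first-order, linear, moving coefficient u + 2: the discrete analogue of an integrating factor handles it.


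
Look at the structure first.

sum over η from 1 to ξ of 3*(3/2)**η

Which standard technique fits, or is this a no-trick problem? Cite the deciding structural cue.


Verdict: the geometric series formula — each summand is the previous one scaled by 3/2; that constant multiplier is itself the geometric structure.


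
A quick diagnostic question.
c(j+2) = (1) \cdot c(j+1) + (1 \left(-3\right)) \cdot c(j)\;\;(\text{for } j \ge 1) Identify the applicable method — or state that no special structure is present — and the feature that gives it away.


Technique: the characteristic-root method — linear, homogeneous, constant coefficients: solutions of the form r^j exist — find the roots of the characteristic polynomial.


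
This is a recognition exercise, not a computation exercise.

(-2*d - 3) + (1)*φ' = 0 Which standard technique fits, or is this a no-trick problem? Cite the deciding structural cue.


Verdict: no special technique — the slope is a function of d alone, so integrate both sides directly.


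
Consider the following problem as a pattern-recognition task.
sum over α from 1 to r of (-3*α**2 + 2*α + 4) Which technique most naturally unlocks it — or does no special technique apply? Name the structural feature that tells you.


Technique: no special technique — recognize the absence of structure: constant-multiple powers of α summed plainly, no special method required.


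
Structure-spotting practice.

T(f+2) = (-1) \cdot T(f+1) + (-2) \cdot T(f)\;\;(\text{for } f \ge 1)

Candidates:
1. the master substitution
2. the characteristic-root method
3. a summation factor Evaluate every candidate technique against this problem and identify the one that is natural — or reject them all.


Technique: the characteristic-root method — the recurrence treats every index alike (constant coefficients, no forcing) — precisely the regime where r^f trials close it.
- the master substitution: this is shift-type recursion, outside the divide-and-conquer template.
- the characteristic-root method — applies; the problem has the shape this method handles.
- a summation factor: the recurrence reaches back more than one step, outside the first-order family a summation factor normalizes.


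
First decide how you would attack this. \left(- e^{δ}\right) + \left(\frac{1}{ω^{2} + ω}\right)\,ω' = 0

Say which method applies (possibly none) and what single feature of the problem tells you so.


Technique: separation of variables — all dependence on the two variables factors apart, the defining separable shape. A Bernoulli rewrite would carry it as the equation stands — separating the variables needs no rearrangement either.


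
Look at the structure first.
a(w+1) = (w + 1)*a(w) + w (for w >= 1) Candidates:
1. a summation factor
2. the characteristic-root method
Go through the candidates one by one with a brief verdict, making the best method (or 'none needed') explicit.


Diagnosis: a summation factor — with the index-dependent coefficient w + 1, dividing by the cumulative product turns the left side into a pure difference.
- a summation factor: applies; the problem has the shape this method handles.
- the characteristic-root method — the coefficients change with the index, which the root method cannot absorb.


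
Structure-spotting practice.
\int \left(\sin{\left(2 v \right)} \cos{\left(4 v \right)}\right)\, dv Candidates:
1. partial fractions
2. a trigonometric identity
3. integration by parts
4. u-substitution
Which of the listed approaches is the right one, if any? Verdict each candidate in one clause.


Verdict: a trigonometric identity — two sinusoids at different rates multiply in \sin{\left(2 v \right)} \cos{\left(4 v \right)}; the product-to-sum identity uncouples them.
- partial fractions: the expression is not a ratio of polynomials that decomposes further.
- a trigonometric identity — yes, a natural case for it.
- integration by parts — not the natural route: no polynomial-kernel product appears — a recursive parts reduction of the trigonometric product exists, but the identity rewrite is direct.
- u-substitution — no subexpression of the integrand pairs with its own derivative as a factor — individual terms may offer their own substitutions, but any change of variable covering the whole integral would have to be constructed from outside the expression.


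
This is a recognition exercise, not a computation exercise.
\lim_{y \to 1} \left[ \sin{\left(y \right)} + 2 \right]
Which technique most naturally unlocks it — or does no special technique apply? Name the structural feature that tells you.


Best approach: no special technique — the expression is continuous at 1 — substitute and evaluate; no indeterminate form appears.


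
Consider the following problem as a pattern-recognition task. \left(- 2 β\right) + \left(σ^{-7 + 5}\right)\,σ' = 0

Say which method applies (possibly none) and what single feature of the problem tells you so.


Technique: separation of variables — all dependence on the two variables factors apart, the defining separable shape. The cross-partial test also passes here (vacuously, each side single-variable); the potential-function route would work, separation is simply more immediate.


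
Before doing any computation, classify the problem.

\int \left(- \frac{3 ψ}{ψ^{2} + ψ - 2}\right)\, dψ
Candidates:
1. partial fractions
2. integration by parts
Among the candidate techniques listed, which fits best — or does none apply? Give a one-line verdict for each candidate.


Best approach: partial fractions — with ψ^{2} + ψ - 2 factorable and the degree on top strictly smaller, simple-fraction decomposition is immediate.
- partial fractions: yes — fits the structure here.
- integration by parts — no split into a nonconstant polynomial times one of the standard kernels — exp, sine, or cosine of a linear argument, or a logarithm — applies here.


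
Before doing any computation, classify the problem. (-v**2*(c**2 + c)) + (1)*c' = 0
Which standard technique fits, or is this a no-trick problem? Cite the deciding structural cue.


Method: separation of variables — all dependence on the two variables factors apart, the defining separable shape. This doubles as a Bernoulli equation in the unknown as written; dividing and integrating works on it directly.


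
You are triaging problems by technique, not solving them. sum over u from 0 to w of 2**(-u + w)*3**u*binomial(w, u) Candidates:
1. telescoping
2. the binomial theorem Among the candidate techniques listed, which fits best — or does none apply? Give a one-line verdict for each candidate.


Diagnosis: the binomial theorem — the binomial coefficients weight matched powers of 3 and 2, which is exactly the expansion of a binomial power.
- telescoping: computed from the summand as displayed, the partial sums build up without the pairwise collapse telescoping exploits.
- the binomial theorem — yes, a natural case for it.


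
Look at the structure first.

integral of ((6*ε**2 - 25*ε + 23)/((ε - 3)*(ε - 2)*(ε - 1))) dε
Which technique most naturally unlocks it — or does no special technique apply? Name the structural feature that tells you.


Method: partial fractions — the bottom factors while the top stays lower-degree — split into simple fractions and integrate piece by piece.


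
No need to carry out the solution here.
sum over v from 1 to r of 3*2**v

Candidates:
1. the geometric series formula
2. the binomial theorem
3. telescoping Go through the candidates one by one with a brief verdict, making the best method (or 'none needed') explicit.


Method: the geometric series formula — term-over-term division gives 2 every time — index-free ratio, geometric sum formula applies.
- the geometric series formula: applicable, and directly so.
- the binomial theorem: no binomial coefficients pair up with complementary powers here.
- telescoping: in the displayed form, no term reappears at a neighboring index to cancel against.


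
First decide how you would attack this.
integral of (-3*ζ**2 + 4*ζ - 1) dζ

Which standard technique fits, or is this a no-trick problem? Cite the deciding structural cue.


Best approach: no special technique — a term-by-term power-rule job in ζ; no substitution or rearrangement earns its keep here.


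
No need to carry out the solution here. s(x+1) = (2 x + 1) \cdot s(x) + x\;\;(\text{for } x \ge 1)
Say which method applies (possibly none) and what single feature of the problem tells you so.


Best approach: a summation factor — rescale the sequence by the product of the weights 2 x + 1 so far — the recurrence collapses to a plain running sum.


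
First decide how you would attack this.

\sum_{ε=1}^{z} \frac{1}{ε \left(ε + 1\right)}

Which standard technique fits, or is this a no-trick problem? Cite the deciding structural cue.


Diagnosis: telescoping — after splitting \frac{1}{ε \left(ε + 1\right)} into partial fractions, the pieces are shifted copies of one function and cancel telescopically.


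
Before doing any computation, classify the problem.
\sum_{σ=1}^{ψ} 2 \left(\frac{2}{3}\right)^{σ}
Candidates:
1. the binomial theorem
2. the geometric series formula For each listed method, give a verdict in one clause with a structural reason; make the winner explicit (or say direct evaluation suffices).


Verdict: the geometric series formula — the ratio of consecutive terms is the constant \frac{2}{3}, independent of the index — a geometric sum.
- the binomial theorem: the terms lack the binomial-coefficient-weighted complementary-power pattern of an expansion.
- the geometric series formula — applicable, and directly so.


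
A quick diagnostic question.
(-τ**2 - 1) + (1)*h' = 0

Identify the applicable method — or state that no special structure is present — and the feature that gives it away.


Diagnosis: no special technique — solved for the derivative, h never appears on the right — this is a direct integration in τ, not a differential-equations problem at heart.


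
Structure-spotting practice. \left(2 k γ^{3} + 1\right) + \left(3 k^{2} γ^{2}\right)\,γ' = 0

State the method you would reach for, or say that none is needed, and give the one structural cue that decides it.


Method: the exact-equation method — take the mixed partials of 2 k γ^{3} + 1 and 3 k^{2} γ^{2}: they are equal, which certifies an exact differential.


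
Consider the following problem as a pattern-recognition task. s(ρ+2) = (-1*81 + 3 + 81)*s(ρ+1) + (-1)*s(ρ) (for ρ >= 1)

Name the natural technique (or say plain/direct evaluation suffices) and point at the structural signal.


Technique: the characteristic-root method — the recurrence is linear and homogeneous with constant coefficients, so the ansatz r^ρ turns it into a polynomial equation for r.


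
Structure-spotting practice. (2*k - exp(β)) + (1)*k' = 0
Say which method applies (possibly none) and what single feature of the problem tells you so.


Diagnosis: a linear integrating factor — linear in the unknown with genuine forcing: multiply through by the exponential of the integrated coefficient and the left side closes into one derivative.


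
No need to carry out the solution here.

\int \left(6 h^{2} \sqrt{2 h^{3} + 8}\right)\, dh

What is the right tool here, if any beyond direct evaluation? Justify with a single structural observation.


Method: u-substitution — differentiating the inner expression 2 h^{3} + 8 produces the factor 6 h^{2} up to a constant multiple, so substituting u = 2 h^{3} + 8 reduces everything to a one-variable integral in u.


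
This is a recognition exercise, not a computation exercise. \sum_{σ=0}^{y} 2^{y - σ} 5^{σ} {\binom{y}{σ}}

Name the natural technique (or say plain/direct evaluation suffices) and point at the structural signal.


Method: the binomial theorem — {\binom{y}{σ}} weighting matched powers of 5 and 2 is the expanded form of (5 + 2)^y — fold it back up.


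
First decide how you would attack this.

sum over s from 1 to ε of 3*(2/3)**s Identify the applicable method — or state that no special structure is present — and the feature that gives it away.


Verdict: the geometric series formula — consecutive terms stand in a fixed index-free ratio — the geometric sum formula closes it.


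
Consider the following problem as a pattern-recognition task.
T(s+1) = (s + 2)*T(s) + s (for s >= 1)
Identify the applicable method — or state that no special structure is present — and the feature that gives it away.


Verdict: a summation factor — one step of memory with a weight s + 2 that changes as the index grows — the summation-factor construction is built for this.


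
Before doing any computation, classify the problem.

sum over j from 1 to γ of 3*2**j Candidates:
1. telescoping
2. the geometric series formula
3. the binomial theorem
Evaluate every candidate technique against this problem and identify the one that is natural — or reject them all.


Technique: the geometric series formula — the ratio of consecutive terms is the constant 2, independent of the index — a geometric sum.
- telescoping — the summand is not presented as a shifted difference — a telescoping rewrite may exist, but the displayed structure does not offer one.
- the geometric series formula: a fit — the right tool for this form.
- the binomial theorem: the summand does not match any term pattern of an expanded binomial power.


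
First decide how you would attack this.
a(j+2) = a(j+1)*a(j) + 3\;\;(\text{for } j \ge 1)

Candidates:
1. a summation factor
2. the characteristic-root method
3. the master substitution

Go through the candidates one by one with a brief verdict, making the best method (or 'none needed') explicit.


Technique: no special technique — nonlinear feedback in the recursion rules out every root- or factor-based technique.
- a summation factor — no summation factor applies — the rule is not linear in the sequence values.
- the characteristic-root method: nonlinearity rules out exponential-mode superposition from the start.
- the master substitution — the recursive argument is a shift of the index, not a fixed fraction of it.


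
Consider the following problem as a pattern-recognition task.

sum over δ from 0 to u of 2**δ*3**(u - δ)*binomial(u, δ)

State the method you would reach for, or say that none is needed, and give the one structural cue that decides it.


Diagnosis: the binomial theorem — the summand is term δ of a binomial expansion in 2 and 3; the whole sum is a single power.


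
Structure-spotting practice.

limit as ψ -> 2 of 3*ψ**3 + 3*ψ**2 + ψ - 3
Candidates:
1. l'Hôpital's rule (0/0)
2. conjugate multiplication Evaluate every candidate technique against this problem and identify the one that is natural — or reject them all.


Best approach: no special technique — nothing blocks direct substitution at 2: plug in and finish.
- l'Hôpital's rule (0/0) — evaluation at the point is determinate, so the rule has nothing to repair.
- conjugate multiplication — no divergent radical difference is present for a conjugate pair to cancel.


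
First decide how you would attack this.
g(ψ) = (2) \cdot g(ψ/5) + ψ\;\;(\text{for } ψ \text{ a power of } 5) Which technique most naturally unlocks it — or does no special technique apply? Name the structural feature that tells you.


Best approach: the master substitution — the argument contracts 5-fold per step: reindex ψ exponentially and solve the linear recurrence in the new index.


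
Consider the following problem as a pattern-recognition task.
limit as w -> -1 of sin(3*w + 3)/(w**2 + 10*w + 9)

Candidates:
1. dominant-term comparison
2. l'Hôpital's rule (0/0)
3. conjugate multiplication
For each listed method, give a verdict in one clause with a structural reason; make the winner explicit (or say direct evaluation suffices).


Technique: l'Hôpital's rule (0/0) — the 0/0 form at -1 is the signature situation for l'Hôpital's rule. Known elementary limits would finish this too — the rule just bypasses the case analysis.
- dominant-term comparison: this limit is not decided by comparing leading-term growth at infinity.
- l'Hôpital's rule (0/0): applies; the problem has the shape this method handles.
- conjugate multiplication — there are no radicals in tension whose conjugate would simplify matters.


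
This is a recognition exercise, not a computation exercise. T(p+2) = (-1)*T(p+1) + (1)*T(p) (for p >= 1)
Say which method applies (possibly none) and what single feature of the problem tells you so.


Verdict: the characteristic-root method — linear, homogeneous, constant coefficients: solutions of the form r^p exist — find the roots of the characteristic polynomial.


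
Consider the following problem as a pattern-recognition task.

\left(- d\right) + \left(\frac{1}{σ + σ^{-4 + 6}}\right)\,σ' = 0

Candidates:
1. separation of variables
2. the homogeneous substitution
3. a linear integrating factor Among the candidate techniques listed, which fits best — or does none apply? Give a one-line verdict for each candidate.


Method: separation of variables — the derivative equals a pure function of d (namely d) times a pure function of σ (namely (σ + σ^{-4 + 6})); divide and integrate each side. A Bernoulli rewrite would carry it as the equation stands — separating the variables needs no rearrangement either.
- separation of variables: applicable, and directly so.
- the homogeneous substitution — the ratio substitution does not collapse this equation.
- a linear integrating factor — the unknown enters nonlinearly (through a power, a denominator, or a transcendental function), which the linear integrating-factor recipe cannot absorb as-is — any repair would come from a preliminary substitution, not the factor.


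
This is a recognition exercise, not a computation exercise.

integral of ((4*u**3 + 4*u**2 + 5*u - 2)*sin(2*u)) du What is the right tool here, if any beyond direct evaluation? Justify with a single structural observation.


Diagnosis: integration by parts — 4*u**3 + 4*u**2 + 5*u - 2 dies after finitely many derivatives while sin(2*u) cycles under integration — the tabular/parts setup.


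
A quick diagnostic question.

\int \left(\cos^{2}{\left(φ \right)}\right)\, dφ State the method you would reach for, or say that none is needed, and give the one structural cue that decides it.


Best approach: a trigonometric identity — even powers like \cos^{2}{\left(φ \right)} never integrate directly; the half-angle identity lowers the degree first.


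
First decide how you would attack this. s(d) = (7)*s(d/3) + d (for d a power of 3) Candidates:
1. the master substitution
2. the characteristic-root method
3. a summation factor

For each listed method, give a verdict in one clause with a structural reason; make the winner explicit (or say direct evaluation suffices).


Technique: the master substitution — the index is divided (d/3), not shifted — substitute d = 3^m to straighten it into a shift recurrence.
- the master substitution: yes, a natural case for it.
- the characteristic-root method: the recursion divides its index rather than shifting it — outside the constant-shift family the root method covers.
- a summation factor — a divided-index call is outside the fixed-shift first-order family a summation factor normalizes.


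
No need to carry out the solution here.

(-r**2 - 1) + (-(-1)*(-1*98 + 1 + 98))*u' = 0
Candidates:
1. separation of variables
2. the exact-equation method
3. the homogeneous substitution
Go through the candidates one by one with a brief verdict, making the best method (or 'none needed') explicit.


Verdict: no special technique — with u absent the equation is not coupled at all: direct integration in r.
- separation of variables: separation is only trivially available — with the unknown absent from the slope this is a direct integration, not a separation problem.
- the exact-equation method: the unknown never enters the equation — exactness holds emptily, with nothing for the method to add.
- the homogeneous substitution — rescaling both variables together changes the slope, so no ratio substitution collapses it.


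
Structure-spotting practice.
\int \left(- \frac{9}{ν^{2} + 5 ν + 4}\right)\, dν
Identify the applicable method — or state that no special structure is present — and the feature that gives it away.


Diagnosis: partial fractions — ν^{2} + 5 ν + 4 splits into linear pieces, so the quotient is a sum of simple fractions — decompose before integrating.


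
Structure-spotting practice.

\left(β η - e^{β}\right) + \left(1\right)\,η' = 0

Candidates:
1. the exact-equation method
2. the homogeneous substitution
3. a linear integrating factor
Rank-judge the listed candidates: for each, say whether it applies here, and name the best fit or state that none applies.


Diagnosis: a linear integrating factor — first power of η, nonzero forcing: the integrating-factor recipe applies verbatim with p = β.
- the exact-equation method: the mixed-partials test fails on this split — it is not an exact differential as presented.
- the homogeneous substitution: the slope changes under joint rescaling, failing the degree-zero test.
- a linear integrating factor — applies; the problem has the shape this method handles.


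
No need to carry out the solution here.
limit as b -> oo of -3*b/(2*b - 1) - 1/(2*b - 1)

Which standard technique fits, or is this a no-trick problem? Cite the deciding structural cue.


Verdict: dominant-term comparison — divide through by the highest power of b; every lower-order term dies and the dominant terms decide the limit. l'Hôpital's at-infinity variant applies to the expression viewed as a single quotient; the leading-term comparison is the direct route.


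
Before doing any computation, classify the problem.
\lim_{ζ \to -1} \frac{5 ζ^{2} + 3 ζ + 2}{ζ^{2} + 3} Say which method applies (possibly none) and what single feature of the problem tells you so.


Diagnosis: no special technique — no denominator vanishes and nothing blows up at -1: direct substitution is the whole computation.


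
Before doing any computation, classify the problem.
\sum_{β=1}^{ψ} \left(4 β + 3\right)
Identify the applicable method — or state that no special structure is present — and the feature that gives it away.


Best approach: no special technique — no ratio, no shift structure, no binomial pattern: sum the constant-multiple powers of β with known formulas.


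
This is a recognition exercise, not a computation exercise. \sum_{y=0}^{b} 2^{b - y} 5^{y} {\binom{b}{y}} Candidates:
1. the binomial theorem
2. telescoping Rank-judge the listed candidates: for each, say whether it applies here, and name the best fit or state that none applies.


Best approach: the binomial theorem — the summand is term y of a binomial expansion in 5 and 2; the whole sum is a single power.
- the binomial theorem — applicable, and directly so.
- telescoping — neither a shifted-difference shape nor integer-spaced poles are present.


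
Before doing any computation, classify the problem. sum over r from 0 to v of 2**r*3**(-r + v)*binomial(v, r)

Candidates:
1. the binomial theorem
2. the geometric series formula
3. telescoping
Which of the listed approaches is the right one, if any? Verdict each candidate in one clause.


Technique: the binomial theorem — terms weighting binomial(v, r) against matched powers of 2 and 3 reassemble into (2 + 3)^v by the binomial theorem.
- the binomial theorem — a fit — the right tool for this form.
- the geometric series formula: there is no constant term-to-term ratio.
- telescoping — the terms as presented offer no neighboring cancellation — a telescoping rewrite may exist, but the displayed structure does not hand one over.


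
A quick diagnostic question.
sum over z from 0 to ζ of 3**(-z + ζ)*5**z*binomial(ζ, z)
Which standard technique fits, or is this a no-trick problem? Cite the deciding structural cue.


Method: the binomial theorem — the binomial coefficients weight matched powers of 5 and 3, which is exactly the expansion of a binomial power.


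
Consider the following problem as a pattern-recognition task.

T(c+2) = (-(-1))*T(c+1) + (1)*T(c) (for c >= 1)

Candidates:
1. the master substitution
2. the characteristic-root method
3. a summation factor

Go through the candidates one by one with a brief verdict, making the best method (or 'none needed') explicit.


Technique: the characteristic-root method — every coefficient is a fixed number and the forcing is zero — substitute r^c and read off the root equation.
- the master substitution — with no divided-index recursive call, reindexing by powers of a base buys nothing.
- the characteristic-root method — applies; the problem has the shape this method handles.
- a summation factor — a summation factor telescopes one-step recursions; this one carries higher-order memory.


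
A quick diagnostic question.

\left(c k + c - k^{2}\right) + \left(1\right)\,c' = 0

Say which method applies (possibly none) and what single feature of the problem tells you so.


Best approach: a linear integrating factor — the unknown enters only to the first power against a nonzero forcing term — the integrating-factor template applies directly.


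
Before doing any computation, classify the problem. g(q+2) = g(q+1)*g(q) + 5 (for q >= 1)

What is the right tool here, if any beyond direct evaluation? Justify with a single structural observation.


Method: no special technique — this one you iterate or analyze qualitatively: the nonlinearity defeats linear solution methods.


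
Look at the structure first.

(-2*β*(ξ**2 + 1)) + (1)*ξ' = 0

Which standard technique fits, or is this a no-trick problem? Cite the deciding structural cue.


Technique: separation of variables — one side of the product carries the independent variable, the other the unknown — the textbook separation shape.


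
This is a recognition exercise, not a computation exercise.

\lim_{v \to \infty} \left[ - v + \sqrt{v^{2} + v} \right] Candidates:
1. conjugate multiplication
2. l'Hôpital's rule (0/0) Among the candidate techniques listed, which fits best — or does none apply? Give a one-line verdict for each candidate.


Verdict: conjugate multiplication — the ∞ − ∞ radical form is the exact trigger for the conjugate maneuver.
- conjugate multiplication — a fit — the right tool for this form.
- l'Hôpital's rule (0/0) — the expression is a difference driving to ∞ − ∞, not a 0/0 quotient — there is no ratio for the rule to differentiate.


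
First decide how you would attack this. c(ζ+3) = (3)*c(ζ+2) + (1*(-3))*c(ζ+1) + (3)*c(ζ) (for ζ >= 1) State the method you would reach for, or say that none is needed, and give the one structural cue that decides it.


Technique: the characteristic-root method — this is the constant-coefficient homogeneous case — the whole solution in ζ reduces to a polynomial's roots.
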